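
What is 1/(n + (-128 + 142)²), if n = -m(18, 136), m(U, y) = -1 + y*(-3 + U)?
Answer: -1/1843 ≈ -0.00054259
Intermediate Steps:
n = -2039 (n = -(-1 - 3*136 + 18*136) = -(-1 - 408 + 2448) = -1*2039 = -2039)
1/(n + (-128 + 142)²) = 1/(-2039 + (-128 + 142)²) = 1/(-2039 + 14²) = 1/(-2039 + 196) = 1/(-1843) = -1/1843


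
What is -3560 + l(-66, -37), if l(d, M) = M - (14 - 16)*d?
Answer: -3729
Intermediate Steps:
l(d, M) = M + 2*d (l(d, M) = M - (-2)*d = M + 2*d)
-3560 + l(-66, -37) = -3560 + (-37 + 2*(-66)) = -3560 + (-37 - 132) = -3560 - 169 = -3729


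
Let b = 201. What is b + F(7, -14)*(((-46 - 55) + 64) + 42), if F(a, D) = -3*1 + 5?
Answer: 211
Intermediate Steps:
F(a, D) = 2 (F(a, D) = -3 + 5 = 2)
b + F(7, -14)*(((-46 - 55) + 64) + 42) = 201 + 2*(((-46 - 55) + 64) + 42) = 201 + 2*((-101 + 64) + 42) = 201 + 2*(-37 + 42) = 201 + 2*5 = 201 + 10 = 211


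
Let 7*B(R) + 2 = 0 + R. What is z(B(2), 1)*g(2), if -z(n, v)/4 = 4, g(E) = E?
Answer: -32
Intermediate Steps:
B(R) = -2/7 + R/7 (B(R) = -2/7 + (0 + R)/7 = -2/7 + R/7)
z(n, v) = -16 (z(n, v) = -4*4 = -16)
z(B(2), 1)*g(2) = -16*2 = -32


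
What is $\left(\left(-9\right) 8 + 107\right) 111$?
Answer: $3885$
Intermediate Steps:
$\left(\left(-9\right) 8 + 107\right) 111 = \left(-72 + 107\right) 111 = 35 \cdot 111 = 3885$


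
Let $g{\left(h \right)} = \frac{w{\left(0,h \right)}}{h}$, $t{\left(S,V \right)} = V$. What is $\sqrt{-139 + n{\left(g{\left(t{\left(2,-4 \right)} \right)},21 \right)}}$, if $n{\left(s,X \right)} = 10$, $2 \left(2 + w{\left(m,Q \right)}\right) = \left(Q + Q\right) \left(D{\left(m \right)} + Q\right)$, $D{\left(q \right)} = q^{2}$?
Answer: $i \sqrt{129} \approx 11.358 i$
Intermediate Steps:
$w{\left(m,Q \right)} = -2 + Q \left(Q + m^{2}\right)$ ($w{\left(m,Q \right)} = -2 + \frac{\left(Q + Q\right) \left(m^{2} + Q\right)}{2} = -2 + \frac{2 Q \left(Q + m^{2}\right)}{2} = -2 + Q \left(Q + m^{2}\right)$)
$g{\left(h \right)} = \frac{-2 + h^{2}}{h}$ ($g{\left(h \right)} = \frac{-2 + h^{2} + h 0^{2}}{h} = \frac{-2 + h^{2} + h 0}{h} = \frac{-2 + h^{2} + 0}{h} = \frac{-2 + h^{2}}{h}$)
$\sqrt{-139 + n{\left(g{\left(t{\left(2,-4 \right)} \right)},21 \right)}} = \sqrt{-139 + 10} = \sqrt{-129} = i \sqrt{129}$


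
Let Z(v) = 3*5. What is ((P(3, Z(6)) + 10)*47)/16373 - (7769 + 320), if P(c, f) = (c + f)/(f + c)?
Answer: -132440680/16373 ≈ -8089.0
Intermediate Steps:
Z(v) = 15
P(c, f) = 1 (P(c, f) = (c + f)/(c + f) = 1)
((P(3, Z(6)) + 10)*47)/16373 - (7769 + 320) = ((1 + 10)*47)/16373 - (7769 + 320) = (11*47)*(1/16373) - 1*8089 = 517*(1/16373) - 8089 = 517/16373 - 8089 = -132440680/16373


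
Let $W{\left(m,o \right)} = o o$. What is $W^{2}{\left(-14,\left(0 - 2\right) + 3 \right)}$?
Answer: $1$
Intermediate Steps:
$W{\left(m,o \right)} = o^{2}$
$W^{2}{\left(-14,\left(0 - 2\right) + 3 \right)} = \left(\left(\left(0 - 2\right) + 3\right)^{2}\right)^{2} = \left(\left(-2 + 3\right)^{2}\right)^{2} = \left(1^{2}\right)^{2} = 1^{2} = 1$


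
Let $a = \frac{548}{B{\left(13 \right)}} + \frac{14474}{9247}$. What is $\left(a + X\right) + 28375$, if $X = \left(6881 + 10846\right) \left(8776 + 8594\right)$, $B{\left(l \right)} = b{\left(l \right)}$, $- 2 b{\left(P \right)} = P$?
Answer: $\frac{37018530536465}{120211} \approx 3.0795 \cdot 10^{8}$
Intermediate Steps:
$b{\left(P \right)} = - \frac{P}{2}$
$B{\left(l \right)} = - \frac{l}{2}$
$a = - \frac{9946550}{120211}$ ($a = \frac{548}{\left(- \frac{1}{2}\right) 13} + \frac{14474}{9247} = \frac{548}{- \frac{13}{2}} + 14474 \cdot \frac{1}{9247} = 548 \left(- \frac{2}{13}\right) + \frac{14474}{9247} = - \frac{1096}{13} + \frac{14474}{9247} = - \frac{9946550}{120211} \approx -82.742$)
$X = 307917990$ ($X = 17727 \cdot 17370 = 307917990$)
$\left(a + X\right) + 28375 = \left(- \frac{9946550}{120211} + 307917990\right) + 28375 = \frac{37015119549340}{120211} + 28375 = \frac{37018530536465}{120211}$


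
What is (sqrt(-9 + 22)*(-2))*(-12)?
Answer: 24*sqrt(13) ≈ 86.533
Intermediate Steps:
(sqrt(-9 + 22)*(-2))*(-12) = (sqrt(13)*(-2))*(-12) = -2*sqrt(13)*(-12) = 24*sqrt(13)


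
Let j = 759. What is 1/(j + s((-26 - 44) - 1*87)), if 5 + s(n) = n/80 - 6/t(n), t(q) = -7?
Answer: 560/421621 ≈ 0.0013282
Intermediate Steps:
s(n) = -29/7 + n/80 (s(n) = -5 + (n/80 - 6/(-7)) = -5 + (n*(1/80) - 6*(-⅐)) = -5 + (n/80 + 6/7) = -5 + (6/7 + n/80) = -29/7 + n/80)
1/(j + s((-26 - 44) - 1*87)) = 1/(759 + (-29/7 + ((-26 - 44) - 1*87)/80)) = 1/(759 + (-29/7 + (-70 - 87)/80)) = 1/(759 + (-29/7 + (1/80)*(-157))) = 1/(759 + (-29/7 - 157/80)) = 1/(759 - 3419/560) = 1/(421621/560) = 560/421621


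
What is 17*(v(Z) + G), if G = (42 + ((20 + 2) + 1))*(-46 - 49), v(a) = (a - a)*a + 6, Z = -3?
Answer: -104873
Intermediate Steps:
v(a) = 6 (v(a) = 0*a + 6 = 0 + 6 = 6)
G = -6175 (G = (42 + (22 + 1))*(-95) = (42 + 23)*(-95) = 65*(-95) = -6175)
17*(v(Z) + G) = 17*(6 - 6175) = 17*(-6169) = -104873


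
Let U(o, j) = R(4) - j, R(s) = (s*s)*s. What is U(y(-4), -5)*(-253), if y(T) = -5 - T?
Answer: -17457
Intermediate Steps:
R(s) = s³ (R(s) = s²*s = s³)
U(o, j) = 64 - j (U(o, j) = 4³ - j = 64 - j)
U(y(-4), -5)*(-253) = (64 - 1*(-5))*(-253) = (64 + 5)*(-253) = 69*(-253) = -17457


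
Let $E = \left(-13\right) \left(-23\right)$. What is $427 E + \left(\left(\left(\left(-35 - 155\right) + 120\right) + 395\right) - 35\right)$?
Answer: $127963$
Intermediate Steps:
$E = 299$
$427 E + \left(\left(\left(\left(-35 - 155\right) + 120\right) + 395\right) - 35\right) = 427 \cdot 299 + \left(\left(\left(\left(-35 - 155\right) + 120\right) + 395\right) - 35\right) = 127673 + \left(\left(\left(-190 + 120\right) + 395\right) - 35\right) = 127673 + \left(\left(-70 + 395\right) - 35\right) = 127673 + \left(325 - 35\right) = 127673 + 290 = 127963$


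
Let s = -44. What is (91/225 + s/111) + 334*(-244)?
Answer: -678454133/8325 ≈ -81496.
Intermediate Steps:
(91/225 + s/111) + 334*(-244) = (91/225 - 44/111) + 334*(-244) = (91*(1/225) - 44*1/111) - 81496 = (91/225 - 44/111) - 81496 = 67/8325 - 81496 = -678454133/8325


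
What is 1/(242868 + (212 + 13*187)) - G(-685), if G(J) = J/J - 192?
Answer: 46892602/245511 ≈ 191.00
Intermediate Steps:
G(J) = -191 (G(J) = 1 - 192 = -191)
1/(242868 + (212 + 13*187)) - G(-685) = 1/(242868 + (212 + 13*187)) - 1*(-191) = 1/(242868 + (212 + 2431)) + 191 = 1/(242868 + 2643) + 191 = 1/245511 + 191 = 46892602/245511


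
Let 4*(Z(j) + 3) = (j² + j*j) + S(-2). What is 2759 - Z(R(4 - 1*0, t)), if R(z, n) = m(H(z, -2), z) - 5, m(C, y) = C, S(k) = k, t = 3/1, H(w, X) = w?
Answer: 2762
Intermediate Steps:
t = 3 (t = 3*1 = 3)
R(z, n) = -5 + z (R(z, n) = z - 5 = -5 + z)
Z(j) = -7/2 + j²/2 (Z(j) = -3 + ((j² + j*j) - 2)/4 = -3 + ((j² + j²) - 2)/4 = -3 + (2*j² - 2)/4 = -3 + (-2 + 2*j²)/4 = -3 + (-½ + j²/2) = -7/2 + j²/2)
2759 - Z(R(4 - 1*0, t)) = 2759 - (-7/2 + (-5 + (4 - 1*0))²/2) = 2759 - (-7/2 + (-5 + (4 + 0))²/2) = 2759 - (-7/2 + (-5 + 4)²/2) = 2759 - (-7/2 + (½)*(-1)²) = 2759 - (-7/2 + (½)*1) = 2759 - (-7/2 + ½) = 2759 - 1*(-3) = 2759 + 3 = 2762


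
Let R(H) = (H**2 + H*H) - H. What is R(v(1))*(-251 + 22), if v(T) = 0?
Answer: 0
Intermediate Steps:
R(H) = -H + 2*H**2 (R(H) = (H**2 + H**2) - H = 2*H**2 - H = -H + 2*H**2)
R(v(1))*(-251 + 22) = (0*(-1 + 2*0))*(-251 + 22) = (0*(-1 + 0))*(-229) = (0*(-1))*(-229) = 0*(-229) = 0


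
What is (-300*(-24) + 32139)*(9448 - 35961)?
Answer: -1042994907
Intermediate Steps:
(-300*(-24) + 32139)*(9448 - 35961) = (7200 + 32139)*(-26513) = 39339*(-26513) = -1042994907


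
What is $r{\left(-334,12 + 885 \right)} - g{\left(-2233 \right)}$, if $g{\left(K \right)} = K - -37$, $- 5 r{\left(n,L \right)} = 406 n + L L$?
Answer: $-131605$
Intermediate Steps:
$r{\left(n,L \right)} = - \frac{406 n}{5} - \frac{L^{2}}{5}$ ($r{\left(n,L \right)} = - \frac{406 n + L L}{5} = - \frac{406 n + L^{2}}{5} = - \frac{L^{2} + 406 n}{5} = - \frac{406 n}{5} - \frac{L^{2}}{5}$)
$g{\left(K \right)} = 37 + K$ ($g{\left(K \right)} = K + 37 = 37 + K$)
$r{\left(-334,12 + 885 \right)} - g{\left(-2233 \right)} = \left(\left(- \frac{406}{5}\right) \left(-334\right) - \frac{\left(12 + 885\right)^{2}}{5}\right) - \left(37 - 2233\right) = \left(\frac{135604}{5} - \frac{897^{2}}{5}\right) - -2196 = \left(\frac{135604}{5} - \frac{804609}{5}\right) + 2196 = -133801 + 2196 = -131605$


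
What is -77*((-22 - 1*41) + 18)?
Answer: 3465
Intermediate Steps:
-77*((-22 - 1*41) + 18) = -77*((-22 - 41) + 18) = -77*(-63 + 18) = -77*(-45) = 3465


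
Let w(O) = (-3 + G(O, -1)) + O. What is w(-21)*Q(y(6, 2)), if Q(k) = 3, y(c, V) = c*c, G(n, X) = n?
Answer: -135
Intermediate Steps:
w(O) = -3 + 2*O (w(O) = (-3 + O) + O = -3 + 2*O)
y(c, V) = c²
w(-21)*Q(y(6, 2)) = (-3 + 2*(-21))*3 = (-3 - 42)*3 = -45*3 = -135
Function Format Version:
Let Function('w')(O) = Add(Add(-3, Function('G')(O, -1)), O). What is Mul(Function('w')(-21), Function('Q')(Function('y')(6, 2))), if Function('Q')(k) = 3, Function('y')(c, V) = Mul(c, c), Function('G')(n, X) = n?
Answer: -135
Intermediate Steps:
Function('w')(O) = Add(-3, Mul(2, O)) (Function('w')(O) = Add(Add(-3, O), O) = Add(-3, Mul(2, O)))
Function('y')(c, V) = Pow(c, 2)
Mul(Function('w')(-21), Function('Q')(Function('y')(6, 2))) = Mul(Add(-3, Mul(2, -21)), 3) = Mul(Add(-3, -42), 3) = Mul(-45, 3) = -135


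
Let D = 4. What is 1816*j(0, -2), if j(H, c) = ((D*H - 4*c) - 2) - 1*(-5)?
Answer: 19976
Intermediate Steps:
j(H, c) = 3 - 4*c + 4*H (j(H, c) = ((4*H - 4*c) - 2) - 1*(-5) = ((-4*c + 4*H) - 2) + 5 = (-2 - 4*c + 4*H) + 5 = 3 - 4*c + 4*H)
1816*j(0, -2) = 1816*(3 - 4*(-2) + 4*0) = 1816*(3 + 8 + 0) = 1816*11 = 19976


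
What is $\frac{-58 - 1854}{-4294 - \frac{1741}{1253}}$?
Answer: $\frac{2395736}{5382123} \approx 0.44513$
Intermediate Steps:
$\frac{-58 - 1854}{-4294 - \frac{1741}{1253}} = - \frac{1912}{-4294 - \frac{1741}{1253}} = - \frac{1912}{- \frac{5382123}{1253}} = \left(-1912\right) \left(- \frac{1253}{5382123}\right) = \frac{2395736}{5382123}$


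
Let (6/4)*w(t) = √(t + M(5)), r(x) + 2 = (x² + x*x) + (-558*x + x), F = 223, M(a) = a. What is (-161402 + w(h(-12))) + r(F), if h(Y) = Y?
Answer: -186157 + 2*I*√7/3 ≈ -1.8616e+5 + 1.7638*I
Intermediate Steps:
r(x) = -2 - 557*x + 2*x² (r(x) = -2 + ((x² + x*x) + (-558*x + x)) = -2 + ((x² + x²) - 557*x) = -2 + (2*x² - 557*x) = -2 + (-557*x + 2*x²) = -2 - 557*x + 2*x²)
w(t) = 2*√(5 + t)/3 (w(t) = 2*√(t + 5)/3 = 2*√(5 + t)/3)
(-161402 + w(h(-12))) + r(F) = (-161402 + 2*√(5 - 12)/3) + (-2 - 557*223 + 2*223²) = (-161402 + 2*√(-7)/3) + (-2 - 124211 + 2*49729) = (-161402 + 2*(I*√7)/3) + (-2 - 124211 + 99458) = (-161402 + 2*I*√7/3) - 24755 = -186157 + 2*I*√7/3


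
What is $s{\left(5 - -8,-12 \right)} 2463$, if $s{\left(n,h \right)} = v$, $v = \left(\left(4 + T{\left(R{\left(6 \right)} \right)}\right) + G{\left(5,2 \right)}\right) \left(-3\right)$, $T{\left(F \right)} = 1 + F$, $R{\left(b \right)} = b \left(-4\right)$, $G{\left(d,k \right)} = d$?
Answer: $103446$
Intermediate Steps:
$R{\left(b \right)} = - 4 b$
$v = 42$ ($v = \left(\left(4 + \left(1 - 24\right)\right) + 5\right) \left(-3\right) = \left(\left(4 - 23\right) + 5\right) \left(-3\right) = \left(-19 + 5\right) \left(-3\right) = \left(-14\right) \left(-3\right) = 42$)
$s{\left(n,h \right)} = 42$
$s{\left(5 - -8,-12 \right)} 2463 = 42 \cdot 2463 = 103446$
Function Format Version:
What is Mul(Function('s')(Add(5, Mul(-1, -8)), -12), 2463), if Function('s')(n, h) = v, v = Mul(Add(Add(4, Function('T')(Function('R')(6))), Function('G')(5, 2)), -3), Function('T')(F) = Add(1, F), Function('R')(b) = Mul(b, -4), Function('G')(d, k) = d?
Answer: 103446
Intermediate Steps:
Function('R')(b) = Mul(-4, b)
v = 42 (v = Mul(Add(Add(4, Add(1, Mul(-4, 6))), 5), -3) = Mul(Add(Add(4, Add(1, -24)), 5), -3) = Mul(Add(Add(4, -23), 5), -3) = Mul(Add(-19, 5), -3) = Mul(-14, -3) = 42)
Function('s')(n, h) = 42
Mul(Function('s')(Add(5, Mul(-1, -8)), -12), 2463) = Mul(42, 2463) = 103446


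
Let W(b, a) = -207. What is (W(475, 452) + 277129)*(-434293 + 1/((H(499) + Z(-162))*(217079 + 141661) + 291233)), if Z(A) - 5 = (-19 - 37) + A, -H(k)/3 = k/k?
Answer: -9284072030355583544/77196607 ≈ -1.2027e+11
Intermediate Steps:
H(k) = -3 (H(k) = -3*k/k = -3*1 = -3)
Z(A) = -51 + A (Z(A) = 5 + ((-19 - 37) + A) = 5 + (-56 + A) = -51 + A)
(W(475, 452) + 277129)*(-434293 + 1/((H(499) + Z(-162))*(217079 + 141661) + 291233)) = (-207 + 277129)*(-434293 + 1/((-3 + (-51 - 162))*(217079 + 141661) + 291233)) = 276922*(-434293 + 1/((-3 - 213)*358740 + 291233)) = 276922*(-434293 + 1/(-216*358740 + 291233)) = 276922*(-434293 + 1/(-77487840 + 291233)) = 276922*(-434293 + 1/(-77196607)) = 276922*(-434293 - 1/77196607) = 276922*(-33525946043852/77196607) = -9284072030355583544/77196607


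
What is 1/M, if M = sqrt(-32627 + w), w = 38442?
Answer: sqrt(5815)/5815 ≈ 0.013114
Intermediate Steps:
M = sqrt(5815) (M = sqrt(-32627 + 38442) = sqrt(5815) ≈ 76.256)
1/M = 1/(sqrt(5815)) = sqrt(5815)/5815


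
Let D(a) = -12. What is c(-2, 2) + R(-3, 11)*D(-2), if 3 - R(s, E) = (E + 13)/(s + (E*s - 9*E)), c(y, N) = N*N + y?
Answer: -542/15 ≈ -36.133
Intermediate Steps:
c(y, N) = y + N**2 (c(y, N) = N**2 + y = y + N**2)
R(s, E) = 3 - (13 + E)/(s - 9*E + E*s) (R(s, E) = 3 - (E + 13)/(s + (E*s - 9*E)) = 3 - (13 + E)/(s + (-9*E + E*s)) = 3 - (13 + E)/(s - 9*E + E*s))
c(-2, 2) + R(-3, 11)*D(-2) = (-2 + 2**2) + ((-13 - 28*11 + 3*(-3) + 3*11*(-3))/(-3 - 9*11 + 11*(-3)))*(-12) = (-2 + 4) + ((-13 - 308 - 9 - 99)/(-3 - 99 - 33))*(-12) = 2 + (-429/(-135))*(-12) = 2 - 1/135*(-429)*(-12) = 2 + (143/45)*(-12) = 2 - 572/15 = -542/15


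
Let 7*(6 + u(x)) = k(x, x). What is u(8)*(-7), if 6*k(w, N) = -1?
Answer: 253/6 ≈ 42.167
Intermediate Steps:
k(w, N) = -⅙ (k(w, N) = (⅙)*(-1) = -⅙)
u(x) = -253/42 (u(x) = -6 + (⅐)*(-⅙) = -6 - 1/42 = -253/42)
u(8)*(-7) = -253/42*(-7) = 253/6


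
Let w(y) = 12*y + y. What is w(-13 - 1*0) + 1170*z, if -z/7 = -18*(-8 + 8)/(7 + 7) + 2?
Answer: -16549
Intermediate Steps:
w(y) = 13*y
z = -14 (z = -7*(-18*(-8 + 8)/(7 + 7) + 2) = -7*(-0/14 + 2) = -7*(-18*0 + 2) = -7*(0 + 2) = -7*2 = -14)
w(-13 - 1*0) + 1170*z = 13*(-13 - 1*0) + 1170*(-14) = 13*(-13 + 0) - 16380 = 13*(-13) - 16380 = -169 - 16380 = -16549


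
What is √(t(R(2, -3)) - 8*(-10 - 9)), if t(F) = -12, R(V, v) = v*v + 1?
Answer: 2*√35 ≈ 11.832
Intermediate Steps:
R(V, v) = 1 + v² (R(V, v) = v² + 1 = 1 + v²)
√(t(R(2, -3)) - 8*(-10 - 9)) = √(-12 - 8*(-10 - 9)) = √(-12 - 8*(-19)) = √(-12 + 152) = √140 = 2*√35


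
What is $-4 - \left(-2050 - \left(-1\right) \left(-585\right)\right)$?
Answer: $2631$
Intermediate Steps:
$-4 - \left(-2050 - \left(-1\right) \left(-585\right)\right) = -4 - \left(-2050 - 585\right) = -4 - -2635 = -4 + 2635 = 2631$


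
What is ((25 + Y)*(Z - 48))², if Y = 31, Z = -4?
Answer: 8479744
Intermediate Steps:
((25 + Y)*(Z - 48))² = ((25 + 31)*(-4 - 48))² = (56*(-52))² = (-2912)² = 8479744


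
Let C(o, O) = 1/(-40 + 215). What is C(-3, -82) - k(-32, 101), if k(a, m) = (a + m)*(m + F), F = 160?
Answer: -3151574/175 ≈ -18009.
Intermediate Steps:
k(a, m) = (160 + m)*(a + m) (k(a, m) = (a + m)*(m + 160) = (a + m)*(160 + m) = (160 + m)*(a + m))
C(o, O) = 1/175
C(-3, -82) - k(-32, 101) = 1/175 - (101² + 160*(-32) + 160*101 - 32*101) = 1/175 - (10201 - 5120 + 16160 - 3232) = 1/175 - 1*18009 = 1/175 - 18009 = -3151574/175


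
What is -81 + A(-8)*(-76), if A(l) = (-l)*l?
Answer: 4783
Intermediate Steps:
A(l) = -l²
-81 + A(-8)*(-76) = -81 - 1*(-8)²*(-76) = -81 - 1*64*(-76) = -81 - 64*(-76) = -81 + 4864 = 4783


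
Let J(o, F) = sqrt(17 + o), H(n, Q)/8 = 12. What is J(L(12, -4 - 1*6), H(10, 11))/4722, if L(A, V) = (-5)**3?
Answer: I*sqrt(3)/787 ≈ 0.0022008*I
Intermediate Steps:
H(n, Q) = 96 (H(n, Q) = 8*12 = 96)
L(A, V) = -125
J(L(12, -4 - 1*6), H(10, 11))/4722 = sqrt(17 - 125)/4722 = sqrt(-108)*(1/4722) = (6*I*sqrt(3))*(1/4722) = I*sqrt(3)/787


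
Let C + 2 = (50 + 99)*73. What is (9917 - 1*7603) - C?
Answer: -8561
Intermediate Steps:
C = 10875 (C = -2 + (50 + 99)*73 = -2 + 149*73 = -2 + 10877 = 10875)
(9917 - 1*7603) - C = (9917 - 1*7603) - 1*10875 = (9917 - 7603) - 10875 = 2314 - 10875 = -8561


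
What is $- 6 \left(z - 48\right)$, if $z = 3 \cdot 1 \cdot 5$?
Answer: $198$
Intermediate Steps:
$z = 15$ ($z = 3 \cdot 5 = 15$)
$- 6 \left(z - 48\right) = - 6 \left(15 - 48\right) = \left(-6\right) \left(-33\right) = 198$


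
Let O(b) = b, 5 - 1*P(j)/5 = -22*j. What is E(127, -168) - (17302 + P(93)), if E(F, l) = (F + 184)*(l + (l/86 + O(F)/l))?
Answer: -582598523/7224 ≈ -80648.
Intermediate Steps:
P(j) = 25 + 110*j (P(j) = 25 - (-110)*j = 25 + 110*j)
E(F, l) = (184 + F)*(87*l/86 + F/l) (E(F, l) = (F + 184)*(l + (l/86 + F/l)) = (184 + F)*(l + (l*(1/86) + F/l)) = (184 + F)*(l + (l/86 + F/l)) = (184 + F)*(87*l/86 + F/l))
E(127, -168) - (17302 + P(93)) = (127² + 184*127 + (1/86)*(-168)²*(16008 + 87*127))/(-168) - (17302 + (25 + 110*93)) = -(16129 + 23368 + (1/86)*28224*(16008 + 11049))/168 - (17302 + (25 + 10230)) = -(16129 + 23368 + (1/86)*28224*27057)/168 - (17302 + 10255) = -(16129 + 23368 + 381828384/43)/168 - 1*27557 = -1/168*383526755/43 - 27557 = -383526755/7224 - 27557 = -582598523/7224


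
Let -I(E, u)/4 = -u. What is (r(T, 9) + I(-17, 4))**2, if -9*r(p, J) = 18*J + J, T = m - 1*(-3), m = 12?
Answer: 9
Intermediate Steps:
I(E, u) = 4*u (I(E, u) = -(-4)*u = 4*u)
T = 15 (T = 12 - 1*(-3) = 12 + 3 = 15)
r(p, J) = -19*J/9 (r(p, J) = -(18*J + J)/9 = -19*J/9)
(r(T, 9) + I(-17, 4))**2 = (-19/9*9 + 4*4)**2 = (-19 + 16)**2 = (-3)**2 = 9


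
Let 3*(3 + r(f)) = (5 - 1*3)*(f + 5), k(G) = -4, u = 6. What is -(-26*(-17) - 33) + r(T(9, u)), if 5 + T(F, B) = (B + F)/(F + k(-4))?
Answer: -410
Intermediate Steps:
T(F, B) = -5 + (B + F)/(-4 + F) (T(F, B) = -5 + (B + F)/(F - 4) = -5 + (B + F)/(-4 + F))
r(f) = ⅓ + 2*f/3 (r(f) = -3 + ((5 - 1*3)*(f + 5))/3 = -3 + ((5 - 3)*(5 + f))/3 = -3 + (2*(5 + f))/3 = -3 + (10 + 2*f)/3 = -3 + (10/3 + 2*f/3) = ⅓ + 2*f/3)
-(-26*(-17) - 33) + r(T(9, u)) = -(-26*(-17) - 33) + (⅓ + 2*((20 + 6 - 4*9)/(-4 + 9))/3) = -(442 - 33) + (⅓ + 2*((20 + 6 - 36)/5)/3) = -1*409 + (⅓ + 2*((⅕)*(-10))/3) = -409 + (⅓ + (⅔)*(-2)) = -409 + (⅓ - 4/3) = -409 - 1 = -410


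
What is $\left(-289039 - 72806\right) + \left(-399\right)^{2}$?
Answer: $-202644$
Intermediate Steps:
$\left(-289039 - 72806\right) + \left(-399\right)^{2} = -361845 + 159201 = -202644$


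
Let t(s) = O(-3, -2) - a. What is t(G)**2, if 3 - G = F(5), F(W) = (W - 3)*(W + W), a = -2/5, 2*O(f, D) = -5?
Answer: 441/100 ≈ 4.4100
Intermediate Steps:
O(f, D) = -5/2 (O(f, D) = (1/2)*(-5) = -5/2)
a = -2/5 (a = -2*1/5 = -2/5 ≈ -0.40000)
F(W) = 2*W*(-3 + W) (F(W) = (-3 + W)*(2*W) = 2*W*(-3 + W))
G = -17 (G = 3 - 2*5*(-3 + 5) = 3 - 2*5*2 = 3 - 1*20 = 3 - 20 = -17)
t(s) = -21/10 (t(s) = -5/2 - 1*(-2/5) = -5/2 + 2/5 = -21/10)
t(G)**2 = (-21/10)**2 = 441/100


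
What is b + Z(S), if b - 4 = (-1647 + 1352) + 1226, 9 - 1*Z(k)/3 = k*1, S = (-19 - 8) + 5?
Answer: 1028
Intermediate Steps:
S = -22 (S = -27 + 5 = -22)
Z(k) = 27 - 3*k
b = 935 (b = 4 + ((-1647 + 1352) + 1226) = 4 + (-295 + 1226) = 4 + 931 = 935)
b + Z(S) = 935 + (27 - 3*(-22)) = 935 + (27 + 66) = 935 + 93 = 1028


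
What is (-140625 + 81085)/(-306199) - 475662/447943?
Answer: -118976702518/137159698657 ≈ -0.86743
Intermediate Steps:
(-140625 + 81085)/(-306199) - 475662/447943 = -59540*(-1/306199) - 475662*1/447943 = 59540/306199 - 475662/447943 = -118976702518/137159698657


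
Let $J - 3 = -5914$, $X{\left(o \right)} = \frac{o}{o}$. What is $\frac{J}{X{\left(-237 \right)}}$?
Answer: $-5911$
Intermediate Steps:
$X{\left(o \right)} = 1$
$J = -5911$ ($J = 3 - 5914 = -5911$)
$\frac{J}{X{\left(-237 \right)}} = - \frac{5911}{1} = \left(-5911\right) 1 = -5911$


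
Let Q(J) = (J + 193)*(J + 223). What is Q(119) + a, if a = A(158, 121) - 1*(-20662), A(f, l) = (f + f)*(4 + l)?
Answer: 166866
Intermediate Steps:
A(f, l) = 2*f*(4 + l) (A(f, l) = (2*f)*(4 + l) = 2*f*(4 + l))
a = 60162 (a = 2*158*(4 + 121) - 1*(-20662) = 2*158*125 + 20662 = 39500 + 20662 = 60162)
Q(J) = (193 + J)*(223 + J)
Q(119) + a = (43039 + 119² + 416*119) + 60162 = (43039 + 14161 + 49504) + 60162 = 106704 + 60162 = 166866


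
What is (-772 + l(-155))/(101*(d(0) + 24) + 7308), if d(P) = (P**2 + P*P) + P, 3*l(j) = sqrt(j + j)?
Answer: -193/2433 + I*sqrt(310)/29196 ≈ -0.079326 + 0.00060306*I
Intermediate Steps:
l(j) = sqrt(2)*sqrt(j)/3 (l(j) = sqrt(j + j)/3 = sqrt(2*j)/3 = (sqrt(2)*sqrt(j))/3 = sqrt(2)*sqrt(j)/3)
d(P) = P + 2*P**2 (d(P) = (P**2 + P**2) + P = 2*P**2 + P = P + 2*P**2)
(-772 + l(-155))/(101*(d(0) + 24) + 7308) = (-772 + sqrt(2)*sqrt(-155)/3)/(101*(0*(1 + 2*0) + 24) + 7308) = (-772 + sqrt(2)*(I*sqrt(155))/3)/(101*(0*(1 + 0) + 24) + 7308) = (-772 + I*sqrt(310)/3)/(101*(0*1 + 24) + 7308) = (-772 + I*sqrt(310)/3)/(101*(0 + 24) + 7308) = (-772 + I*sqrt(310)/3)/(101*24 + 7308) = (-772 + I*sqrt(310)/3)/(2424 + 7308) = (-772 + I*sqrt(310)/3)/9732 = (-772 + I*sqrt(310)/3)*(1/9732) = -193/2433 + I*sqrt(310)/29196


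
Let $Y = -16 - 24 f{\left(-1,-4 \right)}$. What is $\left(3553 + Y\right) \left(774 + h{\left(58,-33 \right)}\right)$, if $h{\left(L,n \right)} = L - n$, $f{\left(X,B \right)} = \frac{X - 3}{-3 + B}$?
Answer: $\frac{21333495}{7} \approx 3.0476 \cdot 10^{6}$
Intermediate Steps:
$f{\left(X,B \right)} = \frac{-3 + X}{-3 + B}$
$Y = - \frac{208}{7}$ ($Y = -16 - 24 \frac{-3 - 1}{-3 - 4} = -16 - 24 \frac{1}{-7} \left(-4\right) = -16 - 24 \left(\left(- \frac{1}{7}\right) \left(-4\right)\right) = -16 - \frac{96}{7} = - \frac{208}{7} \approx -29.714$)
$\left(3553 + Y\right) \left(774 + h{\left(58,-33 \right)}\right) = \left(3553 - \frac{208}{7}\right) \left(774 + \left(58 - -33\right)\right) = \frac{24663 \left(774 + \left(58 + 33\right)\right)}{7} = \frac{24663 \left(774 + 91\right)}{7} = \frac{24663}{7} \cdot 865 = \frac{21333495}{7}$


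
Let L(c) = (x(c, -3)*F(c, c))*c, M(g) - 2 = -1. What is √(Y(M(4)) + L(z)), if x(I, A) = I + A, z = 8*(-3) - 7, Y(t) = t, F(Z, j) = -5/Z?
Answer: 3*√19 ≈ 13.077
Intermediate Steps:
M(g) = 1 (M(g) = 2 - 1 = 1)
z = -31 (z = -24 - 7 = -31)
x(I, A) = A + I
L(c) = 15 - 5*c (L(c) = ((-3 + c)*(-5/c))*c = (-5*(-3 + c)/c)*c = 15 - 5*c)
√(Y(M(4)) + L(z)) = √(1 + (15 - 5*(-31))) = √(1 + (15 + 155)) = √(1 + 170) = √171 = 3*√19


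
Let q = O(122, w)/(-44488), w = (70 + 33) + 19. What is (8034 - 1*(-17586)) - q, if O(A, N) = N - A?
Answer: 25620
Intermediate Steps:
w = 122 (w = 103 + 19 = 122)
q = 0 (q = (122 - 1*122)/(-44488) = (122 - 122)*(-1/44488) = 0*(-1/44488) = 0)
(8034 - 1*(-17586)) - q = (8034 - 1*(-17586)) - 1*0 = (8034 + 17586) + 0 = 25620 + 0 = 25620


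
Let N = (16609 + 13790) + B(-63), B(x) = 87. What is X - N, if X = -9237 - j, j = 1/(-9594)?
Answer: -381102461/9594 ≈ -39723.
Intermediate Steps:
j = -1/9594 ≈ -0.00010423
X = -88619777/9594 (X = -9237 - 1*(-1/9594) = -9237 + 1/9594 = -88619777/9594 ≈ -9237.0)
N = 30486 (N = (16609 + 13790) + 87 = 30399 + 87 = 30486)
X - N = -88619777/9594 - 1*30486 = -88619777/9594 - 30486 = -381102461/9594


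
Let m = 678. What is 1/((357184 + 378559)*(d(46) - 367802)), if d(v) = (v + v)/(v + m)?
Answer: -181/48979985264277 ≈ -3.6954e-12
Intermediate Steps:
d(v) = 2*v/(678 + v) (d(v) = (v + v)/(v + 678) = (2*v)/(678 + v) = 2*v/(678 + v))
1/((357184 + 378559)*(d(46) - 367802)) = 1/((357184 + 378559)*(2*46/(678 + 46) - 367802)) = 1/(735743*(2*46/724 - 367802)) = 1/(735743*(2*46*(1/724) - 367802)) = 1/(735743*(23/181 - 367802)) = 1/(735743*(-66572139/181)) = 1/(-48979985264277/181) = -181/48979985264277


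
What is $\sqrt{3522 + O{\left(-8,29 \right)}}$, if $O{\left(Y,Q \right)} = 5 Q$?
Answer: $\sqrt{3667} \approx 60.556$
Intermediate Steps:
$\sqrt{3522 + O{\left(-8,29 \right)}} = \sqrt{3522 + 5 \cdot 29} = \sqrt{3522 + 145} = \sqrt{3667}$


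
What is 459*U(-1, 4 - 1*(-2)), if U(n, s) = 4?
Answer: 1836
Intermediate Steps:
459*U(-1, 4 - 1*(-2)) = 459*4 = 1836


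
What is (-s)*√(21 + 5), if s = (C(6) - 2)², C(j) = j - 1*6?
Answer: -4*√26 ≈ -20.396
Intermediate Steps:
C(j) = -6 + j (C(j) = j - 6 = -6 + j)
s = 4 (s = ((-6 + 6) - 2)² = (0 - 2)² = (-2)² = 4)
(-s)*√(21 + 5) = (-1*4)*√(21 + 5) = -4*√26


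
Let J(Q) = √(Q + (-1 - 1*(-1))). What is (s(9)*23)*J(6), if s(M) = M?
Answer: 207*√6 ≈ 507.04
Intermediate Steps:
J(Q) = √Q (J(Q) = √(Q + (-1 + 1)) = √(Q + 0) = √Q)
(s(9)*23)*J(6) = (9*23)*√6 = 207*√6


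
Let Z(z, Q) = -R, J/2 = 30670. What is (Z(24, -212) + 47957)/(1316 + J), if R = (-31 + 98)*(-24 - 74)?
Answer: 54523/62656 ≈ 0.87020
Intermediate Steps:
J = 61340 (J = 2*30670 = 61340)
R = -6566 (R = 67*(-98) = -6566)
Z(z, Q) = 6566 (Z(z, Q) = -1*(-6566) = 6566)
(Z(24, -212) + 47957)/(1316 + J) = (6566 + 47957)/(1316 + 61340) = 54523/62656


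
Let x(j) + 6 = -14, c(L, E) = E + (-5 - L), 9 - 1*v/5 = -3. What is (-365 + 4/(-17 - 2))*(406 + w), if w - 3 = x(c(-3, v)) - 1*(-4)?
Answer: -2727027/19 ≈ -1.4353e+5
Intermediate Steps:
v = 60 (v = 45 - 5*(-3) = 45 + 15 = 60)
c(L, E) = -5 + E - L
x(j) = -20 (x(j) = -6 - 14 = -20)
w = -13 (w = 3 + (-20 - 1*(-4)) = 3 + (-20 + 4) = 3 - 16 = -13)
(-365 + 4/(-17 - 2))*(406 + w) = (-365 + 4/(-17 - 2))*(406 - 13) = (-365 + 4/(-19))*393 = (-365 + 4*(-1/19))*393 = (-365 - 4/19)*393 = -6939/19*393 = -2727027/19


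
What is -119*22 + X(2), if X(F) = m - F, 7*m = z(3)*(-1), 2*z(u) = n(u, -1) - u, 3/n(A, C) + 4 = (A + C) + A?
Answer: -2620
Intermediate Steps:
n(A, C) = 3/(-4 + C + 2*A) (n(A, C) = 3/(-4 + ((A + C) + A)) = 3/(-4 + (C + 2*A)) = 3/(-4 + C + 2*A))
z(u) = -u/2 + 3/(2*(-5 + 2*u)) (z(u) = (3/(-4 - 1 + 2*u) - u)/2 = (3/(-5 + 2*u) - u)/2 = (-u + 3/(-5 + 2*u))/2 = -u/2 + 3/(2*(-5 + 2*u)))
m = 0 (m = (((3 - 1*3*(-5 + 2*3))/(2*(-5 + 2*3)))*(-1))/7 = (((3 - 1*3*(-5 + 6))/(2*(-5 + 6)))*(-1))/7 = (((1/2)*(3 - 1*3*1)/1)*(-1))/7 = (((1/2)*1*(3 - 3))*(-1))/7 = (((1/2)*1*0)*(-1))/7 = (0*(-1))/7 = (1/7)*0 = 0)
X(F) = -F (X(F) = 0 - F = -F)
-119*22 + X(2) = -119*22 - 1*2 = -2618 - 2 = -2620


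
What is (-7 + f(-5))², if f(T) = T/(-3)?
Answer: 256/9 ≈ 28.444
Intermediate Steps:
f(T) = -T/3 (f(T) = T*(-⅓) = -T/3)
(-7 + f(-5))² = (-7 - ⅓*(-5))² = (-7 + 5/3)² = (-16/3)² = 256/9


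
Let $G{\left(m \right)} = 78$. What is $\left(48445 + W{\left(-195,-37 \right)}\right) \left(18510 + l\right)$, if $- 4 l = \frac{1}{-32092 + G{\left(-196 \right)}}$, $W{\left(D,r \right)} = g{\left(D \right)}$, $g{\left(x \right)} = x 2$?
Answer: $\frac{113905562338855}{128056} \approx 8.895 \cdot 10^{8}$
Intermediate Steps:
$g{\left(x \right)} = 2 x$
$W{\left(D,r \right)} = 2 D$
$l = \frac{1}{128056}$ ($l = - \frac{1}{4 \left(-32092 + 78\right)} = - \frac{1}{4 \left(-32014\right)} = \left(- \frac{1}{4}\right) \left(- \frac{1}{32014}\right) = \frac{1}{128056} \approx 7.8091 \cdot 10^{-6}$)
$\left(48445 + W{\left(-195,-37 \right)}\right) \left(18510 + l\right) = \left(48445 + 2 \left(-195\right)\right) \left(18510 + \frac{1}{128056}\right) = \left(48445 - 390\right) \frac{2370316561}{128056} = 48055 \cdot \frac{2370316561}{128056} = \frac{113905562338855}{128056}$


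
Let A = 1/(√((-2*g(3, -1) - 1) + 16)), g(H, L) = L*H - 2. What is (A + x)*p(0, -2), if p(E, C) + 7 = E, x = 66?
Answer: -2317/5 ≈ -463.40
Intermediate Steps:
p(E, C) = -7 + E
g(H, L) = -2 + H*L (g(H, L) = H*L - 2 = -2 + H*L)
A = ⅕ (A = 1/(√((-2*(-2 + 3*(-1)) - 1) + 16)) = 1/(√((-2*(-2 - 3) - 1) + 16)) = 1/(√((-2*(-5) - 1) + 16)) = 1/(√((10 - 1) + 16)) = 1/(√(9 + 16)) = 1/(√25) = 1/5 = ⅕ ≈ 0.20000)
(A + x)*p(0, -2) = (⅕ + 66)*(-7 + 0) = (331/5)*(-7) = -2317/5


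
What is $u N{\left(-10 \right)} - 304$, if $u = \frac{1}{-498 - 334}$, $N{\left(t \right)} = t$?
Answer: $- \frac{126459}{416} \approx -303.99$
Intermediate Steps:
$u = - \frac{1}{832}$ ($u = \frac{1}{-498 - 334} = \frac{1}{-832} = - \frac{1}{832} \approx -0.0012019$)
$u N{\left(-10 \right)} - 304 = \left(- \frac{1}{832}\right) \left(-10\right) - 304 = \frac{5}{416} - 304 = - \frac{126459}{416}$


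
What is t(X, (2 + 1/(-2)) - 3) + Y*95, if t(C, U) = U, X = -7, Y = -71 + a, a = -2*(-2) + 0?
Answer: -12733/2 ≈ -6366.5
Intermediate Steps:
a = 4 (a = 4 + 0 = 4)
Y = -67 (Y = -71 + 4 = -67)
t(X, (2 + 1/(-2)) - 3) + Y*95 = ((2 + 1/(-2)) - 3) - 67*95 = ((2 + 1*(-1/2)) - 3) - 6365 = ((2 - 1/2) - 3) - 6365 = (3/2 - 3) - 6365 = -3/2 - 6365 = -12733/2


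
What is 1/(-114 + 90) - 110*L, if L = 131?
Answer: -345841/24 ≈ -14410.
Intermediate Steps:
1/(-114 + 90) - 110*L = 1/(-114 + 90) - 110*131 = 1/(-24) - 14410 = -1/24 - 14410 = -345841/24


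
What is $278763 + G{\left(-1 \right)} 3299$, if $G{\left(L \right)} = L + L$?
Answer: $272165$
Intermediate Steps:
$G{\left(L \right)} = 2 L$
$278763 + G{\left(-1 \right)} 3299 = 278763 + 2 \left(-1\right) 3299 = 278763 - 6598 = 272165$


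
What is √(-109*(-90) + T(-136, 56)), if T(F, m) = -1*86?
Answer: 2*√2431 ≈ 98.610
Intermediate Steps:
T(F, m) = -86
√(-109*(-90) + T(-136, 56)) = √(-109*(-90) - 86) = √(9810 - 86) = √9724 = 2*√2431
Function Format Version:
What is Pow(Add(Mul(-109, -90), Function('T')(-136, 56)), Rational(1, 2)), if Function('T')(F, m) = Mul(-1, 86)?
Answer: Mul(2, Pow(2431, Rational(1, 2))) ≈ 98.610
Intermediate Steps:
Function('T')(F, m) = -86
Pow(Add(Mul(-109, -90), Function('T')(-136, 56)), Rational(1, 2)) = Pow(Add(Mul(-109, -90), -86), Rational(1, 2)) = Pow(Add(9810, -86), Rational(1, 2)) = Pow(9724, Rational(1, 2)) = Mul(2, Pow(2431, Rational(1, 2)))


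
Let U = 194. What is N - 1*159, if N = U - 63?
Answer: -28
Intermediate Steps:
N = 131 (N = 194 - 63 = 131)
N - 1*159 = 131 - 1*159 = 131 - 159 = -28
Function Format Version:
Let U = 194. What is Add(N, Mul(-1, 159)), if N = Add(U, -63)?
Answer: -28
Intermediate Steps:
N = 131 (N = Add(194, -63) = 131)
Add(N, Mul(-1, 159)) = Add(131, Mul(-1, 159)) = Add(131, -159) = -28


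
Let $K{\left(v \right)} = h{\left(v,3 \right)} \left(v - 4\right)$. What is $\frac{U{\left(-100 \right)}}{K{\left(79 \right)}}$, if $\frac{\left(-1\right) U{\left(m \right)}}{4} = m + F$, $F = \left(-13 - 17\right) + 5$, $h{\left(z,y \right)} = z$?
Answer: $\frac{20}{237} \approx 0.084388$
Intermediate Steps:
$F = -25$ ($F = -30 + 5 = -25$)
$U{\left(m \right)} = 100 - 4 m$ ($U{\left(m \right)} = - 4 \left(m - 25\right) = - 4 \left(-25 + m\right) = 100 - 4 m$)
$K{\left(v \right)} = v \left(-4 + v\right)$ ($K{\left(v \right)} = v \left(v - 4\right) = v \left(-4 + v\right)$)
$\frac{U{\left(-100 \right)}}{K{\left(79 \right)}} = \frac{100 - -400}{79 \left(-4 + 79\right)} = \frac{100 + 400}{79 \cdot 75} = \frac{500}{5925} = 500 \cdot \frac{1}{5925} = \frac{20}{237}$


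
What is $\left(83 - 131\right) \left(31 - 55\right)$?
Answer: $1152$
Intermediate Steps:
$\left(83 - 131\right) \left(31 - 55\right) = - 48 \left(31 - 55\right) = \left(-48\right) \left(-24\right) = 1152$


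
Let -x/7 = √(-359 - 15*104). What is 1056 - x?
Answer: 1056 + 7*I*√1919 ≈ 1056.0 + 306.64*I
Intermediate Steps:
x = -7*I*√1919 (x = -7*√(-359 - 15*104) = -7*√(-359 - 1560) = -7*I*√1919 ≈ -306.64*I)
1056 - x = 1056 - (-7)*I*√1919 = 1056 + 7*I*√1919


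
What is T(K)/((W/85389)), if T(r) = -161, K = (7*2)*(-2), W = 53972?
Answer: -13747629/53972 ≈ -254.72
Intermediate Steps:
K = -28 (K = 14*(-2) = -28)
T(K)/((W/85389)) = -161/(53972/85389) = -161/(53972*(1/85389)) = -161/53972/85389 = -161*85389/53972 = -13747629/53972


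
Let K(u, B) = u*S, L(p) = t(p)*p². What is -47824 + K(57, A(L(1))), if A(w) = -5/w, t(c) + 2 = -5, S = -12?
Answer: -48508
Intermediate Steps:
t(c) = -7 (t(c) = -2 - 5 = -7)
L(p) = -7*p²
K(u, B) = -12*u (K(u, B) = u*(-12) = -12*u)
-47824 + K(57, A(L(1))) = -47824 - 12*57 = -47824 - 684 = -48508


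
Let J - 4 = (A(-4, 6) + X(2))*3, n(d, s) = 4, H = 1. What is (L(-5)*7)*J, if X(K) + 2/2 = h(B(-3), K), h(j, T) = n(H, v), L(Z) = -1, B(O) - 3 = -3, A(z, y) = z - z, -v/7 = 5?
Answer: -91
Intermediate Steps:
v = -35 (v = -7*5 = -35)
A(z, y) = 0
B(O) = 0 (B(O) = 3 - 3 = 0)
h(j, T) = 4
X(K) = 3 (X(K) = -1 + 4 = 3)
J = 13 (J = 4 + (0 + 3)*3 = 4 + 3*3 = 4 + 9 = 13)
(L(-5)*7)*J = -1*7*13 = -7*13 = -91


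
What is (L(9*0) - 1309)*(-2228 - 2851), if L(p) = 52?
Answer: 6384303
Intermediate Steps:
(L(9*0) - 1309)*(-2228 - 2851) = (52 - 1309)*(-2228 - 2851) = -1257*(-5079) = 6384303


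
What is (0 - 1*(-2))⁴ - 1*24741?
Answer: -24725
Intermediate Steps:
(0 - 1*(-2))⁴ - 1*24741 = (0 + 2)⁴ - 24741 = 2⁴ - 24741 = 16 - 24741 = -24725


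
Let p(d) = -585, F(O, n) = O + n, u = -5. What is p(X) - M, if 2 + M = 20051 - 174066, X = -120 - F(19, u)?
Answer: 153432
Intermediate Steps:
X = -134 (X = -120 - (19 - 5) = -120 - 1*14 = -120 - 14 = -134)
M = -154017 (M = -2 + (20051 - 174066) = -2 - 154015 = -154017)
p(X) - M = -585 - 1*(-154017) = -585 + 154017 = 153432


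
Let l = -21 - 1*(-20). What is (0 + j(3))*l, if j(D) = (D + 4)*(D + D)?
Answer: -42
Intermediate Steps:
j(D) = 2*D*(4 + D) (j(D) = (4 + D)*(2*D) = 2*D*(4 + D))
l = -1 (l = -21 + 20 = -1)
(0 + j(3))*l = (0 + 2*3*(4 + 3))*(-1) = (0 + 2*3*7)*(-1) = (0 + 42)*(-1) = 42*(-1) = -42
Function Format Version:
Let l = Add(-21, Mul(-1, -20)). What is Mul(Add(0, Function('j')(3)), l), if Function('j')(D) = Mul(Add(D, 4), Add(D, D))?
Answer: -42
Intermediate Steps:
Function('j')(D) = Mul(2, D, Add(4, D)) (Function('j')(D) = Mul(Add(4, D), Mul(2, D)) = Mul(2, D, Add(4, D)))
l = -1 (l = Add(-21, 20) = -1)
Mul(Add(0, Function('j')(3)), l) = Mul(Add(0, Mul(2, 3, Add(4, 3))), -1) = Mul(Add(0, Mul(2, 3, 7)), -1) = Mul(Add(0, 42), -1) = Mul(42, -1) = -42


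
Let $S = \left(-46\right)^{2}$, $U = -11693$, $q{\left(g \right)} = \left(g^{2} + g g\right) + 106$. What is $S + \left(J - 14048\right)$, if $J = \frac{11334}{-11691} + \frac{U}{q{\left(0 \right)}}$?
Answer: $- \frac{4974862513}{413082} \approx -12043.0$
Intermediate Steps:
$q{\left(g \right)} = 106 + 2 g^{2}$ ($q{\left(g \right)} = \left(g^{2} + g^{2}\right) + 106 = 2 g^{2} + 106 = 106 + 2 g^{2}$)
$J = - \frac{45968089}{413082}$ ($J = \frac{11334}{-11691} - \frac{11693}{106 + 2 \cdot 0^{2}} = 11334 \left(- \frac{1}{11691}\right) - \frac{11693}{106 + 2 \cdot 0} = - \frac{3778}{3897} - \frac{11693}{106 + 0} = - \frac{3778}{3897} - \frac{11693}{106} = - \frac{45968089}{413082} \approx -111.28$)
$S = 2116$
$S + \left(J - 14048\right) = 2116 - \frac{5848944025}{413082} = - \frac{4974862513}{413082}$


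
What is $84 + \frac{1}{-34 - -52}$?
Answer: $\frac{1513}{18} \approx 84.056$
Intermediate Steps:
$84 + \frac{1}{-34 - -52} = 84 + \frac{1}{-34 + 52} = 84 + \frac{1}{18} = \frac{1513}{18}$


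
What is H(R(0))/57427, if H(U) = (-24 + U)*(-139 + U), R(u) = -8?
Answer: 4704/57427 ≈ 0.081913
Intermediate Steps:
H(U) = (-139 + U)*(-24 + U)
H(R(0))/57427 = (3336 + (-8)² - 163*(-8))/57427 = (3336 + 64 + 1304)*(1/57427) = 4704*(1/57427) = 4704/57427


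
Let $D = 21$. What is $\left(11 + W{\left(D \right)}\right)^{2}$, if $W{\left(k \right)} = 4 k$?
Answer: $9025$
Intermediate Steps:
$\left(11 + W{\left(D \right)}\right)^{2} = \left(11 + 4 \cdot 21\right)^{2} = \left(11 + 84\right)^{2} = 95^{2} = 9025$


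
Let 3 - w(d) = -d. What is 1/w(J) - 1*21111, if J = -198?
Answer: -4116646/195 ≈ -21111.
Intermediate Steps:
w(d) = 3 + d (w(d) = 3 - (-1)*d = 3 + d)
1/w(J) - 1*21111 = 1/(3 - 198) - 1*21111 = 1/(-195) - 21111 = -1/195 - 21111 = -4116646/195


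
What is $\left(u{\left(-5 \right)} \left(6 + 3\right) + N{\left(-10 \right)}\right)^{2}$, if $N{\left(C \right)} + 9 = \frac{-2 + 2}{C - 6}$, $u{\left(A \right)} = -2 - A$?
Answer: $324$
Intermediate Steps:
$N{\left(C \right)} = -9$ ($N{\left(C \right)} = -9 + \frac{-2 + 2}{C - 6} = -9 + \frac{0}{-6 + C} = -9 + 0 = -9$)
$\left(u{\left(-5 \right)} \left(6 + 3\right) + N{\left(-10 \right)}\right)^{2} = \left(\left(-2 - -5\right) \left(6 + 3\right) - 9\right)^{2} = \left(\left(-2 + 5\right) 9 - 9\right)^{2} = \left(3 \cdot 9 - 9\right)^{2} = \left(27 - 9\right)^{2} = 18^{2} = 324$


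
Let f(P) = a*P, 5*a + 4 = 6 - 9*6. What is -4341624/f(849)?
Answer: 1809010/3679 ≈ 491.71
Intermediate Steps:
a = -52/5 (a = -⅘ + (6 - 9*6)/5 = -⅘ + (6 - 54)/5 = -⅘ + (⅕)*(-48) = -⅘ - 48/5 = -52/5 ≈ -10.400)
f(P) = -52*P/5
-4341624/f(849) = -4341624/((-52/5*849)) = -4341624/(-44148/5) = -4341624*(-5/44148) = 1809010/3679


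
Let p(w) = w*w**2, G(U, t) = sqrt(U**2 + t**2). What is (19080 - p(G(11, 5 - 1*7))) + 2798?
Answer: 21878 - 625*sqrt(5) ≈ 20480.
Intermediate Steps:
p(w) = w**3
(19080 - p(G(11, 5 - 1*7))) + 2798 = (19080 - (sqrt(11**2 + (5 - 1*7)**2))**3) + 2798 = (19080 - (sqrt(121 + (5 - 7)**2))**3) + 2798 = (19080 - (sqrt(121 + (-2)**2))**3) + 2798 = (19080 - (sqrt(121 + 4))**3) + 2798 = (19080 - (sqrt(125))**3) + 2798 = (19080 - (5*sqrt(5))**3) + 2798 = (19080 - 625*sqrt(5)) + 2798 = 21878 - 625*sqrt(5)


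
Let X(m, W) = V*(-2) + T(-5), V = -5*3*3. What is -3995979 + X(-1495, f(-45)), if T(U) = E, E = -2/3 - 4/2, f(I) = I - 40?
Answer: -11987675/3 ≈ -3.9959e+6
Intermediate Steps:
f(I) = -40 + I
E = -8/3 (E = -2*⅓ - 4*½ = -⅔ - 2 = -8/3 ≈ -2.6667)
T(U) = -8/3
V = -45 (V = -15*3 = -45)
X(m, W) = 262/3 (X(m, W) = -45*(-2) - 8/3 = 90 - 8/3 = 262/3)
-3995979 + X(-1495, f(-45)) = -3995979 + 262/3 = -11987675/3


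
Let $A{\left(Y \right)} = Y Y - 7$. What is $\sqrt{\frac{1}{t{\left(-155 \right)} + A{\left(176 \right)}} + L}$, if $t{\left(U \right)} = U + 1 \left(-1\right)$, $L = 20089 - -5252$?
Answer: $\frac{\sqrt{24059783626242}}{30813} \approx 159.19$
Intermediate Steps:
$L = 25341$ ($L = 20089 + 5252 = 25341$)
$t{\left(U \right)} = -1 + U$ ($t{\left(U \right)} = U - 1 = -1 + U$)
$A{\left(Y \right)} = -7 + Y^{2}$ ($A{\left(Y \right)} = Y^{2} - 7 = -7 + Y^{2}$)
$\sqrt{\frac{1}{t{\left(-155 \right)} + A{\left(176 \right)}} + L} = \sqrt{\frac{1}{\left(-1 - 155\right) - \left(7 - 176^{2}\right)} + 25341} = \sqrt{\frac{1}{-156 + \left(-7 + 30976\right)} + 25341} = \sqrt{\frac{1}{-156 + 30969} + 25341} = \sqrt{\frac{1}{30813} + 25341} = \sqrt{\frac{780832234}{30813}} = \frac{\sqrt{24059783626242}}{30813}$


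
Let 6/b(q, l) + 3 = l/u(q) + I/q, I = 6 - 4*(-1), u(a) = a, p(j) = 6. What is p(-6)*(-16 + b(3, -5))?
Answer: -123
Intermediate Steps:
I = 10 (I = 6 + 4 = 10)
b(q, l) = 6/(-3 + 10/q + l/q) (b(q, l) = 6/(-3 + (l/q + 10/q)) = 6/(-3 + (10/q + l/q)) = 6/(-3 + 10/q + l/q))
p(-6)*(-16 + b(3, -5)) = 6*(-16 + 6*3/(10 - 5 - 3*3)) = 6*(-16 + 6*3/(10 - 5 - 9)) = 6*(-16 + 6*3/(-4)) = 6*(-16 + 6*3*(-1/4)) = 6*(-16 - 9/2) = 6*(-41/2) = -123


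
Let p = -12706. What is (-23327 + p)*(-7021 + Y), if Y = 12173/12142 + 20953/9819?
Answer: 10049433338918695/39740766 ≈ 2.5287e+8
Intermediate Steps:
Y = 373938013/119222298 (Y = 12173*(1/12142) + 20953*(1/9819) = 12173/12142 + 20953/9819 = 373938013/119222298 ≈ 3.1365)
(-23327 + p)*(-7021 + Y) = (-23327 - 12706)*(-7021 + 373938013/119222298) = -36033*(-836685816245/119222298) = 10049433338918695/39740766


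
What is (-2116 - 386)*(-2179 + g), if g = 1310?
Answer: 2174238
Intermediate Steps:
(-2116 - 386)*(-2179 + g) = (-2116 - 386)*(-2179 + 1310) = -2502*(-869) = 2174238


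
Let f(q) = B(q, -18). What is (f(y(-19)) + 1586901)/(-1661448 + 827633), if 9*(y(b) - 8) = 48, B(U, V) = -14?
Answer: -1586887/833815 ≈ -1.9032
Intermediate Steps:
y(b) = 40/3 (y(b) = 8 + (1/9)*48 = 8 + 16/3 = 40/3)
f(q) = -14
(f(y(-19)) + 1586901)/(-1661448 + 827633) = (-14 + 1586901)/(-1661448 + 827633) = 1586887/(-833815) = 1586887*(-1/833815) = -1586887/833815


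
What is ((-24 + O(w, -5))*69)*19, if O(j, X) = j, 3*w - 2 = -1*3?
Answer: -31901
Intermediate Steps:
w = -⅓ (w = ⅔ + (-1*3)/3 = ⅔ + (⅓)*(-3) = ⅔ - 1 = -⅓ ≈ -0.33333)
((-24 + O(w, -5))*69)*19 = ((-24 - ⅓)*69)*19 = -73/3*69*19 = -1679*19 = -31901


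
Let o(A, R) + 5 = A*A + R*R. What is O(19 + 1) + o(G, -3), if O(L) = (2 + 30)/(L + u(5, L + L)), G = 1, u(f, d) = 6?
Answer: 81/13 ≈ 6.2308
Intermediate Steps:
O(L) = 32/(6 + L) (O(L) = (2 + 30)/(L + 6) = 32/(6 + L))
o(A, R) = -5 + A² + R² (o(A, R) = -5 + (A*A + R*R) = -5 + (A² + R²) = -5 + A² + R²)
O(19 + 1) + o(G, -3) = 32/(6 + (19 + 1)) + (-5 + 1² + (-3)²) = 32/(6 + 20) + (-5 + 1 + 9) = 32/26 + 5 = 32*(1/26) + 5 = 16/13 + 5 = 81/13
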